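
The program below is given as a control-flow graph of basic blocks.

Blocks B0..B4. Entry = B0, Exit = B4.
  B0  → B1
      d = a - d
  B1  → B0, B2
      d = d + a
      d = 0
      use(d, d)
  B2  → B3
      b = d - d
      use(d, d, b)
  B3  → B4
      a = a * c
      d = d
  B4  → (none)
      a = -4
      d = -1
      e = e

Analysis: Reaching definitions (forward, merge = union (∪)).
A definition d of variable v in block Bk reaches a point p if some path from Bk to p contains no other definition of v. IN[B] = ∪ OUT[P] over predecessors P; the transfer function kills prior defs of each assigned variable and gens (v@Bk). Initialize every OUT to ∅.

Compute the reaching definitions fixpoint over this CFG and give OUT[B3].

Fixpoint table:
  B0: | IN={d@B1} | OUT={d@B0}
  B1: | IN={d@B0} | OUT={d@B1}
  B2: | IN={d@B1} | OUT={b@B2, d@B1}
  B3: | IN={b@B2, d@B1} | OUT={a@B3, b@B2, d@B3}
  B4: | IN={a@B3, b@B2, d@B3} | OUT={a@B4, b@B2, d@B4, e@B4}

Merge at B3: IN[B3] = OUT[B2] = {b@B2, d@B1}
Applying B3's transfer function to that IN value gives OUT[B3] (row B3 above).

Answer: {a@B3, b@B2, d@B3}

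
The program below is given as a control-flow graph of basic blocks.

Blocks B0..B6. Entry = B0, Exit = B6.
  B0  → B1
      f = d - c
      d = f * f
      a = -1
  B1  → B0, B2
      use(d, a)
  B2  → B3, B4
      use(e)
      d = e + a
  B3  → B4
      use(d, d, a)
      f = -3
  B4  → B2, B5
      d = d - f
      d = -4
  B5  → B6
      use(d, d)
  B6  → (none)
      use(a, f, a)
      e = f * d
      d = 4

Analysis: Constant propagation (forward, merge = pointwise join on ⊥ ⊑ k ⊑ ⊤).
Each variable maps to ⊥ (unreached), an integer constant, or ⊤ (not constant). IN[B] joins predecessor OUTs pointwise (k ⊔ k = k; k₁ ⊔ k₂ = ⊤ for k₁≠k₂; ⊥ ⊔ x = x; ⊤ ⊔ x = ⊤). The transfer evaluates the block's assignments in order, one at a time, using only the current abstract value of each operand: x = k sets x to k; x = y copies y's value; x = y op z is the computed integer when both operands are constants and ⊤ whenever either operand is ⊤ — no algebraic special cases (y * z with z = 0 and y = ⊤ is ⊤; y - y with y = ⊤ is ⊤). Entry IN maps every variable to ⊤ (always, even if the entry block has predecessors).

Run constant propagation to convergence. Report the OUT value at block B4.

Answer: {a: -1, b: ⊤, c: ⊤, d: -4, e: ⊤, f: ⊤}

Trace:
Fixpoint table:
  B0: | IN=(all ⊤) | OUT={a:-1; rest ⊤}
  B1: | IN={a:-1; rest ⊤} | OUT={a:-1; rest ⊤}
  B2: | IN={a:-1; rest ⊤} | OUT={a:-1; rest ⊤}
  B3: | IN={a:-1; rest ⊤} | OUT={a:-1, f:-3; rest ⊤}
  B4: | IN={a:-1; rest ⊤} | OUT={a:-1, d:-4; rest ⊤}
  B5: | IN={a:-1, d:-4; rest ⊤} | OUT={a:-1, d:-4; rest ⊤}
  B6: | IN={a:-1, d:-4; rest ⊤} | OUT={a:-1, d:4; rest ⊤}

Merge at B4: IN[B4] = OUT[B2] ⊔ OUT[B3] = {a: -1, b: ⊤, c: ⊤, d: ⊤, e: ⊤, f: ⊤}
Applying B4's transfer function to that IN value gives OUT[B4] (row B4 above).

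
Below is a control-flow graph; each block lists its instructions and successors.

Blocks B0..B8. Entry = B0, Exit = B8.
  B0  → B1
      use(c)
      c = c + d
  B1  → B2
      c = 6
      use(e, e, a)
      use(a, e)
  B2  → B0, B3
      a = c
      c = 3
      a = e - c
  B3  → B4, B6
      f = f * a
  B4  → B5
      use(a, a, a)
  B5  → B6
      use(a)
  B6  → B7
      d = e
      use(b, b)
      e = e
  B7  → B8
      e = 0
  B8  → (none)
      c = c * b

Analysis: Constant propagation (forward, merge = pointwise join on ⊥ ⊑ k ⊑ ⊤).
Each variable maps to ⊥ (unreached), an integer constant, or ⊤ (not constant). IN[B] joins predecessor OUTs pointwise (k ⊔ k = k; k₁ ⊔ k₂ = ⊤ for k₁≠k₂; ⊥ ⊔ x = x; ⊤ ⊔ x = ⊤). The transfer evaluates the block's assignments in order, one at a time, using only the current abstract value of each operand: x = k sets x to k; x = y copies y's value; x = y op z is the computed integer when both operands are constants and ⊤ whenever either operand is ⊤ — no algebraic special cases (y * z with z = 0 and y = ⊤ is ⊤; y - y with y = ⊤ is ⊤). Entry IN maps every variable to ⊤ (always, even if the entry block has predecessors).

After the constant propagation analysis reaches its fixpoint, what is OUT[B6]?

Fixpoint table:
  B0:   IN=(all ⊤)   OUT=(all ⊤)
  B1:   IN=(all ⊤)   OUT={c:6; rest ⊤}
  B2:   IN={c:6; rest ⊤}   OUT={c:3; rest ⊤}
  B3:   IN={c:3; rest ⊤}   OUT={c:3; rest ⊤}
  B4:   IN={c:3; rest ⊤}   OUT={c:3; rest ⊤}
  B5:   IN={c:3; rest ⊤}   OUT={c:3; rest ⊤}
  B6:   IN={c:3; rest ⊤}   OUT={c:3; rest ⊤}
  B7:   IN={c:3; rest ⊤}   OUT={c:3, e:0; rest ⊤}
  B8:   IN={c:3, e:0; rest ⊤}   OUT={e:0; rest ⊤}

Merge at B6: IN[B6] = OUT[B3] ⊔ OUT[B5] = {a: ⊤, b: ⊤, c: 3, d: ⊤, e: ⊤, f: ⊤}
Applying B6's transfer function to that IN value gives OUT[B6] (row B6 above).

Answer: {a: ⊤, b: ⊤, c: 3, d: ⊤, e: ⊤, f: ⊤}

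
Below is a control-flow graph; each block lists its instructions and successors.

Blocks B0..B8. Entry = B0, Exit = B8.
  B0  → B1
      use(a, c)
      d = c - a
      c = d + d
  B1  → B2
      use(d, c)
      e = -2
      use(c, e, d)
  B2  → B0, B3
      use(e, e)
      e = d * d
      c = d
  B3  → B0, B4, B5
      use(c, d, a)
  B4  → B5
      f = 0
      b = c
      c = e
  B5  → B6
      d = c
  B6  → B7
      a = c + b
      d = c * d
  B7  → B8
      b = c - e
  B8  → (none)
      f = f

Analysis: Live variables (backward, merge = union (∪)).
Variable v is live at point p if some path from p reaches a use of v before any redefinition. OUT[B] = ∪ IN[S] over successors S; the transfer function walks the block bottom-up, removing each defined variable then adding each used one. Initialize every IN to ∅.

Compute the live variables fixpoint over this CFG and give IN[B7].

Answer: {c, e, f}

Derivation:
Fixpoint table:
  B0: | IN={a, b, c, f} | OUT={a, b, c, d, f}
  B1: | IN={a, b, c, d, f} | OUT={a, b, d, e, f}
  B2: | IN={a, b, d, e, f} | OUT={a, b, c, d, e, f}
  B3: | IN={a, b, c, d, e, f} | OUT={a, b, c, e, f}
  B4: | IN={c, e} | OUT={b, c, e, f}
  B5: | IN={b, c, e, f} | OUT={b, c, d, e, f}
  B6: | IN={b, c, d, e, f} | OUT={c, e, f}
  B7: | IN={c, e, f} | OUT={f}
  B8: | IN={f} | OUT={}

Merge at B7: OUT[B7] = IN[B8] = {f}
Applying B7's transfer function to that OUT value gives IN[B7] (row B7 above).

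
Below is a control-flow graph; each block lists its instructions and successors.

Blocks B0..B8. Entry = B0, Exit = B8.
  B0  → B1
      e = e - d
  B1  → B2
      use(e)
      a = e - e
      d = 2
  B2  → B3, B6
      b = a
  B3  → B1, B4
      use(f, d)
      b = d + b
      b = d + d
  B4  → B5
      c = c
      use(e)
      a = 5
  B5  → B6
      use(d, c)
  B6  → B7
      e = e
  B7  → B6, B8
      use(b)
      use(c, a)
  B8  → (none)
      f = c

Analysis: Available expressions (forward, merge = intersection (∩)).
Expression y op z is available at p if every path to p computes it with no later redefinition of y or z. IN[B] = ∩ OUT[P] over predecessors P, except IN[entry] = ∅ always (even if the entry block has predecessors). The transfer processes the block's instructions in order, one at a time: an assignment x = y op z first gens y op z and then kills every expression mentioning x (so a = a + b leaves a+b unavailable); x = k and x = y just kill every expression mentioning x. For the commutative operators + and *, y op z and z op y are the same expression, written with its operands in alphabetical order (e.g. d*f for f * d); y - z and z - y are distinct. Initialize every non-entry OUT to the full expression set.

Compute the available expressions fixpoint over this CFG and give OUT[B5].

Per-block solution:
  B0:  IN={}  OUT={}
  B1:  IN={}  OUT={e-e}
  B2:  IN={e-e}  OUT={e-e}
  B3:  IN={e-e}  OUT={d+d, e-e}
  B4:  IN={d+d, e-e}  OUT={d+d, e-e}
  B5:  IN={d+d, e-e}  OUT={d+d, e-e}
  B6:  IN={}  OUT={}
  B7:  IN={}  OUT={}
  B8:  IN={}  OUT={}

Merge at B5: IN[B5] = OUT[B4] = {d+d, e-e}
Applying B5's transfer function to that IN value gives OUT[B5] (row B5 above).

Answer: {d+d, e-e}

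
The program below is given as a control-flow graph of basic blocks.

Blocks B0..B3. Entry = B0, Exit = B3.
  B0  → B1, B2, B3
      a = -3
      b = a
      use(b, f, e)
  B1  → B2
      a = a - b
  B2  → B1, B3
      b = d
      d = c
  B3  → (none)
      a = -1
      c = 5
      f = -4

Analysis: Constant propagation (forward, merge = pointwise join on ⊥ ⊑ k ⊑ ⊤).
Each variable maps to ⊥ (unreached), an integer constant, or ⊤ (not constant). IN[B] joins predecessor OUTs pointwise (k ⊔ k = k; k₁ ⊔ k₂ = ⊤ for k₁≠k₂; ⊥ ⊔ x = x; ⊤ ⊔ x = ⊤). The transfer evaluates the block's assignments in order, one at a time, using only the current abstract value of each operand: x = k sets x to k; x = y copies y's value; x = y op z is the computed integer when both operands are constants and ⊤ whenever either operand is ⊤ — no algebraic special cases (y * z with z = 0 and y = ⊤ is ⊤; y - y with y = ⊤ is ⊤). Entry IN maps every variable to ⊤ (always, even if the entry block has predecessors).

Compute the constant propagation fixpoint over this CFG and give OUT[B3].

Converged values:
  B0:   IN=(all ⊤)   OUT={a:-3, b:-3; rest ⊤}
  B1:   IN=(all ⊤)   OUT=(all ⊤)
  B2:   IN=(all ⊤)   OUT=(all ⊤)
  B3:   IN=(all ⊤)   OUT={a:-1, c:5, f:-4; rest ⊤}

Merge at B3: IN[B3] = OUT[B0] ⊔ OUT[B2] = {a: ⊤, b: ⊤, c: ⊤, d: ⊤, e: ⊤, f: ⊤}
Applying B3's transfer function to that IN value gives OUT[B3] (row B3 above).

Answer: {a: -1, b: ⊤, c: 5, d: ⊤, e: ⊤, f: -4}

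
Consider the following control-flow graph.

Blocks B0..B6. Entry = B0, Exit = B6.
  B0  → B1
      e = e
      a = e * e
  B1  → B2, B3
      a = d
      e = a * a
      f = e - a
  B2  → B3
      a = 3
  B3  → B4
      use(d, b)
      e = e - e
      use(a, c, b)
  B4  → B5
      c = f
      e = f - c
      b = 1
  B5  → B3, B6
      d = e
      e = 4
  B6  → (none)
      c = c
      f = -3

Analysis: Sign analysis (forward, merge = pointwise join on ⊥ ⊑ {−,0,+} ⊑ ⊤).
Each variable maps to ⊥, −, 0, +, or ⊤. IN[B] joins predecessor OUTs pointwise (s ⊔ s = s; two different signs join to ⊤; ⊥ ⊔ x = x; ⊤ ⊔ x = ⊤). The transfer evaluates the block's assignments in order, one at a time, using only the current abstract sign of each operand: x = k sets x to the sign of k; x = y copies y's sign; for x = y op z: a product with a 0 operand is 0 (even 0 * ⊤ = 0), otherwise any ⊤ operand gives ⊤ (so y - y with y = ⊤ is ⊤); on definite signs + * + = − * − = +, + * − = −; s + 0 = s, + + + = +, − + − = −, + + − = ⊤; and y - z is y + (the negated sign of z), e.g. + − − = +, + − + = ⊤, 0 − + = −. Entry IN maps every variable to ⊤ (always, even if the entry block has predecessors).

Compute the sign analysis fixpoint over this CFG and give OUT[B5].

Fixpoint table:
  B0:  IN=(all ⊤)  OUT=(all ⊤)
  B1:  IN=(all ⊤)  OUT=(all ⊤)
  B2:  IN=(all ⊤)  OUT={a:+; rest ⊤}
  B3:  IN=(all ⊤)  OUT=(all ⊤)
  B4:  IN=(all ⊤)  OUT={b:+; rest ⊤}
  B5:  IN={b:+; rest ⊤}  OUT={b:+, e:+; rest ⊤}
  B6:  IN={b:+, e:+; rest ⊤}  OUT={b:+, e:+, f:-; rest ⊤}

Merge at B5: IN[B5] = OUT[B4] = {a: ⊤, b: +, c: ⊤, d: ⊤, e: ⊤, f: ⊤}
Applying B5's transfer function to that IN value gives OUT[B5] (row B5 above).

Answer: {a: ⊤, b: +, c: ⊤, d: ⊤, e: +, f: ⊤}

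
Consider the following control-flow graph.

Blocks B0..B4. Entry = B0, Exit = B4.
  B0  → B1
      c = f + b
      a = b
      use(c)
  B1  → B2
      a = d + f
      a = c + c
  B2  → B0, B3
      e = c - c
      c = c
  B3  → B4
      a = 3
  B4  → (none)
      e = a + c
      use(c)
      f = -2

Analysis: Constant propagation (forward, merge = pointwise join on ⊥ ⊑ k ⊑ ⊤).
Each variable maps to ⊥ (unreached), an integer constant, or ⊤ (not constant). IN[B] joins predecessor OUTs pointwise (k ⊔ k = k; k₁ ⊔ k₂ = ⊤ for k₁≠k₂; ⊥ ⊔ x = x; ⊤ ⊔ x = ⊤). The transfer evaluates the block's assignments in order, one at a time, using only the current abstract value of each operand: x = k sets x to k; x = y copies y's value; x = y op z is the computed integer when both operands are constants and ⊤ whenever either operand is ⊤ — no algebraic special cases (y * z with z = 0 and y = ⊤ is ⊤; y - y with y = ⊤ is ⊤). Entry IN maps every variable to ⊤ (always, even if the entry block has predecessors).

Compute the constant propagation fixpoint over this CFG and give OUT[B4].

Answer: {a: 3, b: ⊤, c: ⊤, d: ⊤, e: ⊤, f: -2}

Derivation:
Per-block solution:
  B0:  IN=(all ⊤)  OUT=(all ⊤)
  B1:  IN=(all ⊤)  OUT=(all ⊤)
  B2:  IN=(all ⊤)  OUT=(all ⊤)
  B3:  IN=(all ⊤)  OUT={a:3; rest ⊤}
  B4:  IN={a:3; rest ⊤}  OUT={a:3, f:-2; rest ⊤}

Merge at B4: IN[B4] = OUT[B3] = {a: 3, b: ⊤, c: ⊤, d: ⊤, e: ⊤, f: ⊤}
Applying B4's transfer function to that IN value gives OUT[B4] (row B4 above).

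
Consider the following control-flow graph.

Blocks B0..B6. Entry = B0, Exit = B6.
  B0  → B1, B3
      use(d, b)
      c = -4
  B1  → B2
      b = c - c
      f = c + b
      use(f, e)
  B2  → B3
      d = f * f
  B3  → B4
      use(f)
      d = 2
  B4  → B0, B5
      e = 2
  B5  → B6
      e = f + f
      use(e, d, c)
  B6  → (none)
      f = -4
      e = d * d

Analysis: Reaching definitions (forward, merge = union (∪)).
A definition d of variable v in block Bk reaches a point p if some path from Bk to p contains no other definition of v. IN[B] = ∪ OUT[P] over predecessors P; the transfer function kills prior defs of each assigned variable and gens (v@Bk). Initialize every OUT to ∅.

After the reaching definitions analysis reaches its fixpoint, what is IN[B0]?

Per-block solution:
  B0:   IN={b@B1, c@B0, d@B3, e@B4, f@B1}   OUT={b@B1, c@B0, d@B3, e@B4, f@B1}
  B1:   IN={b@B1, c@B0, d@B3, e@B4, f@B1}   OUT={b@B1, c@B0, d@B3, e@B4, f@B1}
  B2:   IN={b@B1, c@B0, d@B3, e@B4, f@B1}   OUT={b@B1, c@B0, d@B2, e@B4, f@B1}
  B3:   IN={b@B1, c@B0, d@B2, d@B3, e@B4, f@B1}   OUT={b@B1, c@B0, d@B3, e@B4, f@B1}
  B4:   IN={b@B1, c@B0, d@B3, e@B4, f@B1}   OUT={b@B1, c@B0, d@B3, e@B4, f@B1}
  B5:   IN={b@B1, c@B0, d@B3, e@B4, f@B1}   OUT={b@B1, c@B0, d@B3, e@B5, f@B1}
  B6:   IN={b@B1, c@B0, d@B3, e@B5, f@B1}   OUT={b@B1, c@B0, d@B3, e@B6, f@B6}

Merge at B0 (entry node, so the boundary value {} is joined with the incoming edge(s)): IN[B0] = {} ⊔ OUT[B4] = {b@B1, c@B0, d@B3, e@B4, f@B1}

Answer: {b@B1, c@B0, d@B3, e@B4, f@B1}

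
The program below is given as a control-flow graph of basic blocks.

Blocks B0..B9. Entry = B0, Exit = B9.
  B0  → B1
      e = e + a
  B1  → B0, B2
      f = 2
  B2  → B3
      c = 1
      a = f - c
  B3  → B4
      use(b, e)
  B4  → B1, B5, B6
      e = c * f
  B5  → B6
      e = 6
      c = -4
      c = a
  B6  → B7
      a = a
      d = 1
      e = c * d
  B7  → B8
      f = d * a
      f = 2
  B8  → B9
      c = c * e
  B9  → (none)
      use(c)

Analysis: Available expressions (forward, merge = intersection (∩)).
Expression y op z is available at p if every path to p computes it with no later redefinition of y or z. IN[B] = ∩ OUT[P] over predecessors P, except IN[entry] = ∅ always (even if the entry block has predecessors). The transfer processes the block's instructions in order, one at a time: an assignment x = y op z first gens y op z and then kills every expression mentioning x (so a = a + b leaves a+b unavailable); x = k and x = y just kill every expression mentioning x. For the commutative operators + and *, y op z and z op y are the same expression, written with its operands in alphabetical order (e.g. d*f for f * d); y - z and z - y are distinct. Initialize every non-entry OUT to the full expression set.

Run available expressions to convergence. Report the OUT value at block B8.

Answer: {a*d}

Trace:
Fixpoint table:
  B0:  IN={}  OUT={}
  B1:  IN={}  OUT={}
  B2:  IN={}  OUT={f-c}
  B3:  IN={f-c}  OUT={f-c}
  B4:  IN={f-c}  OUT={c*f, f-c}
  B5:  IN={c*f, f-c}  OUT={}
  B6:  IN={}  OUT={c*d}
  B7:  IN={c*d}  OUT={a*d, c*d}
  B8:  IN={a*d, c*d}  OUT={a*d}
  B9:  IN={a*d}  OUT={a*d}

Merge at B8: IN[B8] = OUT[B7] = {a*d, c*d}
Applying B8's transfer function to that IN value gives OUT[B8] (row B8 above).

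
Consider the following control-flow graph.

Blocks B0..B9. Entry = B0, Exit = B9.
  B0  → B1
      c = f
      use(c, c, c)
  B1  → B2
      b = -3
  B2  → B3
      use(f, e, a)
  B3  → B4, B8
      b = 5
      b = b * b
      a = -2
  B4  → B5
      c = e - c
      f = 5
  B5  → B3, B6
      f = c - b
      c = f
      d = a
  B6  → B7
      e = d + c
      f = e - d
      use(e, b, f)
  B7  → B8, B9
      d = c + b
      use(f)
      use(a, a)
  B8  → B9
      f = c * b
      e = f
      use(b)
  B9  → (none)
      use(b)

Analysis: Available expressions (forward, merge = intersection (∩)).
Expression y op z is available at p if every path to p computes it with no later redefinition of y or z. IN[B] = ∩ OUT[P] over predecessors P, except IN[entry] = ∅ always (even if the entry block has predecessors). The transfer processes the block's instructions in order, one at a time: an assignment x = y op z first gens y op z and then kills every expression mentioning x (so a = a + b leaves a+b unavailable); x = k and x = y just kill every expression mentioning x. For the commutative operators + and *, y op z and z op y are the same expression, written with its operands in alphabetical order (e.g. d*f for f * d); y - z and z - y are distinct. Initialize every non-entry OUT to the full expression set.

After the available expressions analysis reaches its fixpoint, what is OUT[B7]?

Converged values:
  B0:  IN={}  OUT={}
  B1:  IN={}  OUT={}
  B2:  IN={}  OUT={}
  B3:  IN={}  OUT={}
  B4:  IN={}  OUT={}
  B5:  IN={}  OUT={}
  B6:  IN={}  OUT={c+d, e-d}
  B7:  IN={c+d, e-d}  OUT={b+c}
  B8:  IN={}  OUT={b*c}
  B9:  IN={}  OUT={}

Merge at B7: IN[B7] = OUT[B6] = {c+d, e-d}
Applying B7's transfer function to that IN value gives OUT[B7] (row B7 above).

Answer: {b+c}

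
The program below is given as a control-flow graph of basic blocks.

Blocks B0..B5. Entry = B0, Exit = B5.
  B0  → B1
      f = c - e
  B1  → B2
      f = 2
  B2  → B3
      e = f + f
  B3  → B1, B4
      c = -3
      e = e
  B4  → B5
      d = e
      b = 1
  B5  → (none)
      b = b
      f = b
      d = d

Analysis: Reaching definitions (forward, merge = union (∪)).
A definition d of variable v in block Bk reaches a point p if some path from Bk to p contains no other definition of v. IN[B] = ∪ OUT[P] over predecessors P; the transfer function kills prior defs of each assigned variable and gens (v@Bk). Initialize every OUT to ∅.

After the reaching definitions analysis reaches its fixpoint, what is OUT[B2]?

Fixpoint table:
  B0: | IN={} | OUT={f@B0}
  B1: | IN={c@B3, e@B3, f@B0, f@B1} | OUT={c@B3, e@B3, f@B1}
  B2: | IN={c@B3, e@B3, f@B1} | OUT={c@B3, e@B2, f@B1}
  B3: | IN={c@B3, e@B2, f@B1} | OUT={c@B3, e@B3, f@B1}
  B4: | IN={c@B3, e@B3, f@B1} | OUT={b@B4, c@B3, d@B4, e@B3, f@B1}
  B5: | IN={b@B4, c@B3, d@B4, e@B3, f@B1} | OUT={b@B5, c@B3, d@B5, e@B3, f@B5}

Merge at B2: IN[B2] = OUT[B1] = {c@B3, e@B3, f@B1}
Applying B2's transfer function to that IN value gives OUT[B2] (row B2 above).

Answer: {c@B3, e@B2, f@B1}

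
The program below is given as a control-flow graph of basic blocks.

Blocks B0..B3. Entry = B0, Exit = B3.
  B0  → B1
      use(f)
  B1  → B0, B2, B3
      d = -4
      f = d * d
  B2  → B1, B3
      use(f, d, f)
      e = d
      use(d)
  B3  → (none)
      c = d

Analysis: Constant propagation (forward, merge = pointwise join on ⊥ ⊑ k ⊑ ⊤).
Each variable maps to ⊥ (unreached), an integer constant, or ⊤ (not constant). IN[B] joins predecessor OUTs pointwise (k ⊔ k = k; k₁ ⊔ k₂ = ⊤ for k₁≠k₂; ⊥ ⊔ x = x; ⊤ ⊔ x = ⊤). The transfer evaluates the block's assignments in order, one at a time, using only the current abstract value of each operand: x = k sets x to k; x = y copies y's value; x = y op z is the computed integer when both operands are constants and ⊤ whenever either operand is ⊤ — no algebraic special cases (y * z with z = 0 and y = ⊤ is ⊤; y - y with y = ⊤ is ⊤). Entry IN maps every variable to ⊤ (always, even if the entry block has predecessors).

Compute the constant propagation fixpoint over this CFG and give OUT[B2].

Answer: {a: ⊤, b: ⊤, c: ⊤, d: -4, e: -4, f: 16}

Derivation:
Fixpoint table:
  B0:  IN=(all ⊤)  OUT=(all ⊤)
  B1:  IN=(all ⊤)  OUT={d:-4, f:16; rest ⊤}
  B2:  IN={d:-4, f:16; rest ⊤}  OUT={d:-4, e:-4, f:16; rest ⊤}
  B3:  IN={d:-4, f:16; rest ⊤}  OUT={c:-4, d:-4, f:16; rest ⊤}

Merge at B2: IN[B2] = OUT[B1] = {a: ⊤, b: ⊤, c: ⊤, d: -4, e: ⊤, f: 16}
Applying B2's transfer function to that IN value gives OUT[B2] (row B2 above).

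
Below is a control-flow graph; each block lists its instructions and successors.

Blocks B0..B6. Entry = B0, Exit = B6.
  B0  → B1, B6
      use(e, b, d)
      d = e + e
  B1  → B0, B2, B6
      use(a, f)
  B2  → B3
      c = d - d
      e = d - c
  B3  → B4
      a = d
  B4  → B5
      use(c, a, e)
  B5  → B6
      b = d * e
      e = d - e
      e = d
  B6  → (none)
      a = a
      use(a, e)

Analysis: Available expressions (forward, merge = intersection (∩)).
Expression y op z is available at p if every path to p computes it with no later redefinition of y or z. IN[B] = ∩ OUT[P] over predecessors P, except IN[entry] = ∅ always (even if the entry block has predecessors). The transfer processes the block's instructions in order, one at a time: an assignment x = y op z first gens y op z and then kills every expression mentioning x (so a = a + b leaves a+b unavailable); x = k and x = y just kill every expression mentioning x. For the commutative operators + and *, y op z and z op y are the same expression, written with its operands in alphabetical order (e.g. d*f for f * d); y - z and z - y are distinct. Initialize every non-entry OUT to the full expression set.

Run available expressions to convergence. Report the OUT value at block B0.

Fixpoint table:
  B0: | IN={} | OUT={e+e}
  B1: | IN={e+e} | OUT={e+e}
  B2: | IN={e+e} | OUT={d-c, d-d}
  B3: | IN={d-c, d-d} | OUT={d-c, d-d}
  B4: | IN={d-c, d-d} | OUT={d-c, d-d}
  B5: | IN={d-c, d-d} | OUT={d-c, d-d}
  B6: | IN={} | OUT={}

Merge at B0 (entry node, so the boundary value {} is joined with the incoming edge(s)): IN[B0] = {} ∩ OUT[B1] = {}
Applying B0's transfer function to that IN value gives OUT[B0] (row B0 above).

Answer: {e+e}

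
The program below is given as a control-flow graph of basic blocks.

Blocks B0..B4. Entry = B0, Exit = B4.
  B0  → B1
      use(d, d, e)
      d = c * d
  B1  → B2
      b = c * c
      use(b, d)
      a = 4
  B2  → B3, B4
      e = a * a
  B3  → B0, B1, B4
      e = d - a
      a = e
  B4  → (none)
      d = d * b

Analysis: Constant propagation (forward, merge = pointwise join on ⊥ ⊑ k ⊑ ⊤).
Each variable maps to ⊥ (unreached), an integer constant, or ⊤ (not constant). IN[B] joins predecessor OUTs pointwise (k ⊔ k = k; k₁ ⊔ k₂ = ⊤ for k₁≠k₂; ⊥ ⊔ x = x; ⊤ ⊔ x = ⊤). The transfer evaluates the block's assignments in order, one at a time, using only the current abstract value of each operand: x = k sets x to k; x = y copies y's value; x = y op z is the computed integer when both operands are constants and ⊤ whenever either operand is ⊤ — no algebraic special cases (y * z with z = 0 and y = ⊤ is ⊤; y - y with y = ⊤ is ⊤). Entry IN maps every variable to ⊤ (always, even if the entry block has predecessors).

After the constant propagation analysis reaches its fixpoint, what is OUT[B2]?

Answer: {a: 4, b: ⊤, c: ⊤, d: ⊤, e: 16, f: ⊤}

Working:
Fixpoint table:
  B0:  IN=(all ⊤)  OUT=(all ⊤)
  B1:  IN=(all ⊤)  OUT={a:4; rest ⊤}
  B2:  IN={a:4; rest ⊤}  OUT={a:4, e:16; rest ⊤}
  B3:  IN={a:4, e:16; rest ⊤}  OUT=(all ⊤)
  B4:  IN=(all ⊤)  OUT=(all ⊤)

Merge at B2: IN[B2] = OUT[B1] = {a: 4, b: ⊤, c: ⊤, d: ⊤, e: ⊤, f: ⊤}
Applying B2's transfer function to that IN value gives OUT[B2] (row B2 above).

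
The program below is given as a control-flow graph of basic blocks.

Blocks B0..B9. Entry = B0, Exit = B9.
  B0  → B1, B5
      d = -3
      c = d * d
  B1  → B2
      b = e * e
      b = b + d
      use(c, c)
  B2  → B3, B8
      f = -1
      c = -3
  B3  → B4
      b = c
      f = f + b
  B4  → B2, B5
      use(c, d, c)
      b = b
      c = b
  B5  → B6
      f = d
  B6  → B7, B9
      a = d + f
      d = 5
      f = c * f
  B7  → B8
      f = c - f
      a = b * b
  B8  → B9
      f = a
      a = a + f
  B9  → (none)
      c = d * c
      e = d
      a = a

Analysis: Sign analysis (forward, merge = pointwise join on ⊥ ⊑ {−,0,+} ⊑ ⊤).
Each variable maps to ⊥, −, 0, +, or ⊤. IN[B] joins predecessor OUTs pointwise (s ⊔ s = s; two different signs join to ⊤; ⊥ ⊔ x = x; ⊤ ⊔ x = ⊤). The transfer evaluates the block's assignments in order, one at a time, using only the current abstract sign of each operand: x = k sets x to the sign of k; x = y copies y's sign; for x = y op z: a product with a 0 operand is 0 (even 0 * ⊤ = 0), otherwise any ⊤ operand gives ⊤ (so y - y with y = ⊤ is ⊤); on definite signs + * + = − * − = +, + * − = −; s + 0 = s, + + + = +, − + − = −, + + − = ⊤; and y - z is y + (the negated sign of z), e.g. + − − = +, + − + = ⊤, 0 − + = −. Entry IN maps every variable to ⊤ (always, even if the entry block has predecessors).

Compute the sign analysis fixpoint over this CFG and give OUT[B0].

Answer: {a: ⊤, b: ⊤, c: +, d: -, e: ⊤, f: ⊤}

Derivation:
Converged values:
  B0: | IN=(all ⊤) | OUT={c:+, d:-; rest ⊤}
  B1: | IN={c:+, d:-; rest ⊤} | OUT={c:+, d:-; rest ⊤}
  B2: | IN={d:-; rest ⊤} | OUT={c:-, d:-, f:-; rest ⊤}
  B3: | IN={c:-, d:-, f:-; rest ⊤} | OUT={b:-, c:-, d:-, f:-; rest ⊤}
  B4: | IN={b:-, c:-, d:-, f:-; rest ⊤} | OUT={b:-, c:-, d:-, f:-; rest ⊤}
  B5: | IN={d:-; rest ⊤} | OUT={d:-, f:-; rest ⊤}
  B6: | IN={d:-, f:-; rest ⊤} | OUT={a:-, d:+; rest ⊤}
  B7: | IN={a:-, d:+; rest ⊤} | OUT={d:+; rest ⊤}
  B8: | IN=(all ⊤) | OUT=(all ⊤)
  B9: | IN=(all ⊤) | OUT=(all ⊤)

B0 is the boundary node: IN[B0] = {a: ⊤, b: ⊤, c: ⊤, d: ⊤, e: ⊤, f: ⊤}
Applying B0's transfer function to that IN value gives OUT[B0] (row B0 above).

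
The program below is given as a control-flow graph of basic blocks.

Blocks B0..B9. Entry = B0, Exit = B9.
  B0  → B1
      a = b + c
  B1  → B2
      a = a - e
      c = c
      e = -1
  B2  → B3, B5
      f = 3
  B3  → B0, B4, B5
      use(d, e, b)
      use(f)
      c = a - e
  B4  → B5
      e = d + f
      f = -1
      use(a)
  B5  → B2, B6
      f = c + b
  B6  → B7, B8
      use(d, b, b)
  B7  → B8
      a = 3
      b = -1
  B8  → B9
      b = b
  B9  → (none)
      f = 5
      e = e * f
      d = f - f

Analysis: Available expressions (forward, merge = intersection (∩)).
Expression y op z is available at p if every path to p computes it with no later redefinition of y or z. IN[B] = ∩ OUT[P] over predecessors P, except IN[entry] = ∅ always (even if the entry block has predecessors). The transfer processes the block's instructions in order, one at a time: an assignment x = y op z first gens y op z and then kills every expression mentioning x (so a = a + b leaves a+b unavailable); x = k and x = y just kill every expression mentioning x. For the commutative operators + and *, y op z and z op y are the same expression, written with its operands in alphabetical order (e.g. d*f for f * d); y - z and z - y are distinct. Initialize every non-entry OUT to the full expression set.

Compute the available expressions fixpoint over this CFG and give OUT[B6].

Answer: {b+c}

Working:
Converged values:
  B0:  IN={}  OUT={b+c}
  B1:  IN={b+c}  OUT={}
  B2:  IN={}  OUT={}
  B3:  IN={}  OUT={a-e}
  B4:  IN={a-e}  OUT={}
  B5:  IN={}  OUT={b+c}
  B6:  IN={b+c}  OUT={b+c}
  B7:  IN={b+c}  OUT={}
  B8:  IN={}  OUT={}
  B9:  IN={}  OUT={f-f}

Merge at B6: IN[B6] = OUT[B5] = {b+c}
Applying B6's transfer function to that IN value gives OUT[B6] (row B6 above).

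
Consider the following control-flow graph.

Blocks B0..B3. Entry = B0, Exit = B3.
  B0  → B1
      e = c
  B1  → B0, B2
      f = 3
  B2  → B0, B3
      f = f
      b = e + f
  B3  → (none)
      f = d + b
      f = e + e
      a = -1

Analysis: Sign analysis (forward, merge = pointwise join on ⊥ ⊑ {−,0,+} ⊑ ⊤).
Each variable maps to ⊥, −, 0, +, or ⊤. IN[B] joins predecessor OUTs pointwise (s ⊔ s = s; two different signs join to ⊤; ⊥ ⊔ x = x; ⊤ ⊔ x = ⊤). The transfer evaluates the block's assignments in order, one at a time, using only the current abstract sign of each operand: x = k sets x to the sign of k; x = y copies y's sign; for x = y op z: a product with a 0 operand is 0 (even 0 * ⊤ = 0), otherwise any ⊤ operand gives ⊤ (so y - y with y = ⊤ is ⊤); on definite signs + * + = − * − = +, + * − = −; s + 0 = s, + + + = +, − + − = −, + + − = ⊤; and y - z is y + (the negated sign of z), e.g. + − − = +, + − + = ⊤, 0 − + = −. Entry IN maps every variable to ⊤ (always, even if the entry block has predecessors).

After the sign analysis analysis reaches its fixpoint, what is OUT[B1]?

Answer: {a: ⊤, b: ⊤, c: ⊤, d: ⊤, e: ⊤, f: +}

Working:
Fixpoint table:
  B0: | IN=(all ⊤) | OUT=(all ⊤)
  B1: | IN=(all ⊤) | OUT={f:+; rest ⊤}
  B2: | IN={f:+; rest ⊤} | OUT={f:+; rest ⊤}
  B3: | IN={f:+; rest ⊤} | OUT={a:-; rest ⊤}

Merge at B1: IN[B1] = OUT[B0] = {a: ⊤, b: ⊤, c: ⊤, d: ⊤, e: ⊤, f: ⊤}
Applying B1's transfer function to that IN value gives OUT[B1] (row B1 above).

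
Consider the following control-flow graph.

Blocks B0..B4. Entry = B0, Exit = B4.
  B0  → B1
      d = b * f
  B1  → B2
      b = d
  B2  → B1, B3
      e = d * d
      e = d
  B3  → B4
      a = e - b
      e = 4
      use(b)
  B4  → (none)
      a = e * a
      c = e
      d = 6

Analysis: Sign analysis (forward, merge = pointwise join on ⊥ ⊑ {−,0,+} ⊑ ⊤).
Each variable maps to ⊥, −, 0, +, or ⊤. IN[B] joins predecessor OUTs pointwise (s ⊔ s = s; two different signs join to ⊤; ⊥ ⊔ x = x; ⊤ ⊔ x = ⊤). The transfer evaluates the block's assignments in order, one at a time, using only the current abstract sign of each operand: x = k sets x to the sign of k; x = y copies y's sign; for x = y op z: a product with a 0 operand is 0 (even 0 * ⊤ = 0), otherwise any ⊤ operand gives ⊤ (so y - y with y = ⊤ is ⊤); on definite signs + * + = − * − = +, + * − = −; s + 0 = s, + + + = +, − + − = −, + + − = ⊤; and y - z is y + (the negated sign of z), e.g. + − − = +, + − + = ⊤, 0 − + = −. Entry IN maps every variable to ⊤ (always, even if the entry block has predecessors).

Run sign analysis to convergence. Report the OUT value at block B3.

Answer: {a: ⊤, b: ⊤, c: ⊤, d: ⊤, e: +, f: ⊤}

Trace:
Converged values:
  B0:  IN=(all ⊤)  OUT=(all ⊤)
  B1:  IN=(all ⊤)  OUT=(all ⊤)
  B2:  IN=(all ⊤)  OUT=(all ⊤)
  B3:  IN=(all ⊤)  OUT={e:+; rest ⊤}
  B4:  IN={e:+; rest ⊤}  OUT={c:+, d:+, e:+; rest ⊤}

Merge at B3: IN[B3] = OUT[B2] = {a: ⊤, b: ⊤, c: ⊤, d: ⊤, e: ⊤, f: ⊤}
Applying B3's transfer function to that IN value gives OUT[B3] (row B3 above).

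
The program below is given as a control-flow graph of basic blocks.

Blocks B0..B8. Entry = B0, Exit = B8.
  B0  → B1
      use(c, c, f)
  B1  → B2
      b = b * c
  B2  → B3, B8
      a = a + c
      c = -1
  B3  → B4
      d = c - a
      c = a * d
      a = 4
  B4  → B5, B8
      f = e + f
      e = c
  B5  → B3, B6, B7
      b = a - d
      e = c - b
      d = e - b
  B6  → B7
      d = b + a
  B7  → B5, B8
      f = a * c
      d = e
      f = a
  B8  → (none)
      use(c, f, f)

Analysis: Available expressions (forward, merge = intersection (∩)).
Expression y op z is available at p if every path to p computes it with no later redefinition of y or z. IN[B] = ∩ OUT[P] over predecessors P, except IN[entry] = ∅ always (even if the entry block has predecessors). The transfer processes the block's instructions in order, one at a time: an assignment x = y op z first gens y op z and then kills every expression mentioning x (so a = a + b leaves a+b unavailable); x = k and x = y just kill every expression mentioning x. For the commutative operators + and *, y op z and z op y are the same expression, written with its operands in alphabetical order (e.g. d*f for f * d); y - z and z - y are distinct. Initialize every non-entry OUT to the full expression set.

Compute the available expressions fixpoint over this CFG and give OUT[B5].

Answer: {c-b, e-b}

Working:
Fixpoint table:
  B0:  IN={}  OUT={}
  B1:  IN={}  OUT={}
  B2:  IN={}  OUT={}
  B3:  IN={}  OUT={}
  B4:  IN={}  OUT={}
  B5:  IN={}  OUT={c-b, e-b}
  B6:  IN={c-b, e-b}  OUT={a+b, c-b, e-b}
  B7:  IN={c-b, e-b}  OUT={a*c, c-b, e-b}
  B8:  IN={}  OUT={}

Merge at B5: IN[B5] = OUT[B4] ∩ OUT[B7] = {}
Applying B5's transfer function to that IN value gives OUT[B5] (row B5 above).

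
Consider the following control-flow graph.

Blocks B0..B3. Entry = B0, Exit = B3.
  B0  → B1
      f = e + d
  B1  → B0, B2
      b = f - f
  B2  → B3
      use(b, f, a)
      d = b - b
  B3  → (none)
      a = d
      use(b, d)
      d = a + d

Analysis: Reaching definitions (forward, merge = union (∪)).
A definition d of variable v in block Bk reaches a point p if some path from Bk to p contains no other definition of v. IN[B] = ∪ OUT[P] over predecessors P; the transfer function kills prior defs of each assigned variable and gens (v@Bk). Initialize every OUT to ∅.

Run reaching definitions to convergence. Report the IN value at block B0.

Answer: {b@B1, f@B0}

Working:
Fixpoint table:
  B0: | IN={b@B1, f@B0} | OUT={b@B1, f@B0}
  B1: | IN={b@B1, f@B0} | OUT={b@B1, f@B0}
  B2: | IN={b@B1, f@B0} | OUT={b@B1, d@B2, f@B0}
  B3: | IN={b@B1, d@B2, f@B0} | OUT={a@B3, b@B1, d@B3, f@B0}

Merge at B0 (entry node, so the boundary value {} is joined with the incoming edge(s)): IN[B0] = {} ⊔ OUT[B1] = {b@B1, f@B0}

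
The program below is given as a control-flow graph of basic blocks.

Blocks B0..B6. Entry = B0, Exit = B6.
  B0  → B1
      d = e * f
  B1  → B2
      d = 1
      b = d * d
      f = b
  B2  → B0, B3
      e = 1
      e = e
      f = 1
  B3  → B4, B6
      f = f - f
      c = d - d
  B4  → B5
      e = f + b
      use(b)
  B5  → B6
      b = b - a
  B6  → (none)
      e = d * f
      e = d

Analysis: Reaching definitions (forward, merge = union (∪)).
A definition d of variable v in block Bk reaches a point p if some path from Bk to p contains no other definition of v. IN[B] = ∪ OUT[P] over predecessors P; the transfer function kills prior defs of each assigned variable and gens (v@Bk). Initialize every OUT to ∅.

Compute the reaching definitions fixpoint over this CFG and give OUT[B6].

Answer: {b@B1, b@B5, c@B3, d@B1, e@B6, f@B3}

Derivation:
Converged values:
  B0:  IN={b@B1, d@B1, e@B2, f@B2}  OUT={b@B1, d@B0, e@B2, f@B2}
  B1:  IN={b@B1, d@B0, e@B2, f@B2}  OUT={b@B1, d@B1, e@B2, f@B1}
  B2:  IN={b@B1, d@B1, e@B2, f@B1}  OUT={b@B1, d@B1, e@B2, f@B2}
  B3:  IN={b@B1, d@B1, e@B2, f@B2}  OUT={b@B1, c@B3, d@B1, e@B2, f@B3}
  B4:  IN={b@B1, c@B3, d@B1, e@B2, f@B3}  OUT={b@B1, c@B3, d@B1, e@B4, f@B3}
  B5:  IN={b@B1, c@B3, d@B1, e@B4, f@B3}  OUT={b@B5, c@B3, d@B1, e@B4, f@B3}
  B6:  IN={b@B1, b@B5, c@B3, d@B1, e@B2, e@B4, f@B3}  OUT={b@B1, b@B5, c@B3, d@B1, e@B6, f@B3}

Merge at B6: IN[B6] = OUT[B3] ⊔ OUT[B5] = {b@B1, b@B5, c@B3, d@B1, e@B2, e@B4, f@B3}
Applying B6's transfer function to that IN value gives OUT[B6] (row B6 above).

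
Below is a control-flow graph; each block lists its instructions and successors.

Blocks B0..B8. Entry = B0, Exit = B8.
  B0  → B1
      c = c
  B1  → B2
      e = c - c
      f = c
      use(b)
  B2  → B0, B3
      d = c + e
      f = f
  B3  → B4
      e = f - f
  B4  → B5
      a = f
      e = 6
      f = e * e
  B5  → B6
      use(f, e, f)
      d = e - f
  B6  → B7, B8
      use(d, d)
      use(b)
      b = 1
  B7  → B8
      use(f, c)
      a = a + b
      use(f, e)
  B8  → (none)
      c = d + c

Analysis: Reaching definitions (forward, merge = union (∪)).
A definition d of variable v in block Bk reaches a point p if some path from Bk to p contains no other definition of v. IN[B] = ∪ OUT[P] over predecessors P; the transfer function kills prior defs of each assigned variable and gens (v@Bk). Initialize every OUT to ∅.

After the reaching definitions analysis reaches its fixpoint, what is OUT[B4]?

Converged values:
  B0:   IN={c@B0, d@B2, e@B1, f@B2}   OUT={c@B0, d@B2, e@B1, f@B2}
  B1:   IN={c@B0, d@B2, e@B1, f@B2}   OUT={c@B0, d@B2, e@B1, f@B1}
  B2:   IN={c@B0, d@B2, e@B1, f@B1}   OUT={c@B0, d@B2, e@B1, f@B2}
  B3:   IN={c@B0, d@B2, e@B1, f@B2}   OUT={c@B0, d@B2, e@B3, f@B2}
  B4:   IN={c@B0, d@B2, e@B3, f@B2}   OUT={a@B4, c@B0, d@B2, e@B4, f@B4}
  B5:   IN={a@B4, c@B0, d@B2, e@B4, f@B4}   OUT={a@B4, c@B0, d@B5, e@B4, f@B4}
  B6:   IN={a@B4, c@B0, d@B5, e@B4, f@B4}   OUT={a@B4, b@B6, c@B0, d@B5, e@B4, f@B4}
  B7:   IN={a@B4, b@B6, c@B0, d@B5, e@B4, f@B4}   OUT={a@B7, b@B6, c@B0, d@B5, e@B4, f@B4}
  B8:   IN={a@B4, a@B7, b@B6, c@B0, d@B5, e@B4, f@B4}   OUT={a@B4, a@B7, b@B6, c@B8, d@B5, e@B4, f@B4}

Merge at B4: IN[B4] = OUT[B3] = {c@B0, d@B2, e@B3, f@B2}
Applying B4's transfer function to that IN value gives OUT[B4] (row B4 above).

Answer: {a@B4, c@B0, d@B2, e@B4, f@B4}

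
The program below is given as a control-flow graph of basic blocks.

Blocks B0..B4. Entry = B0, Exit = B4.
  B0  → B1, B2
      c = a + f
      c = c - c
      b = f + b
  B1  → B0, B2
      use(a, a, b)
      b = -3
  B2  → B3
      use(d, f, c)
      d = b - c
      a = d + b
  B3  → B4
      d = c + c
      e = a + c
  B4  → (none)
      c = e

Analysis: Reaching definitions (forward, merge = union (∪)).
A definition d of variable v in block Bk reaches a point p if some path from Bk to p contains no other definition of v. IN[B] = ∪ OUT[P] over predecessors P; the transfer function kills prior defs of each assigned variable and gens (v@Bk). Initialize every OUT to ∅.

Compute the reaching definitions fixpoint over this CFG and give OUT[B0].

Answer: {b@B0, c@B0}

Trace:
Converged values:
  B0:   IN={b@B1, c@B0}   OUT={b@B0, c@B0}
  B1:   IN={b@B0, c@B0}   OUT={b@B1, c@B0}
  B2:   IN={b@B0, b@B1, c@B0}   OUT={a@B2, b@B0, b@B1, c@B0, d@B2}
  B3:   IN={a@B2, b@B0, b@B1, c@B0, d@B2}   OUT={a@B2, b@B0, b@B1, c@B0, d@B3, e@B3}
  B4:   IN={a@B2, b@B0, b@B1, c@B0, d@B3, e@B3}   OUT={a@B2, b@B0, b@B1, c@B4, d@B3, e@B3}

Merge at B0 (entry node, so the boundary value {} is joined with the incoming edge(s)): IN[B0] = {} ⊔ OUT[B1] = {b@B1, c@B0}
Applying B0's transfer function to that IN value gives OUT[B0] (row B0 above).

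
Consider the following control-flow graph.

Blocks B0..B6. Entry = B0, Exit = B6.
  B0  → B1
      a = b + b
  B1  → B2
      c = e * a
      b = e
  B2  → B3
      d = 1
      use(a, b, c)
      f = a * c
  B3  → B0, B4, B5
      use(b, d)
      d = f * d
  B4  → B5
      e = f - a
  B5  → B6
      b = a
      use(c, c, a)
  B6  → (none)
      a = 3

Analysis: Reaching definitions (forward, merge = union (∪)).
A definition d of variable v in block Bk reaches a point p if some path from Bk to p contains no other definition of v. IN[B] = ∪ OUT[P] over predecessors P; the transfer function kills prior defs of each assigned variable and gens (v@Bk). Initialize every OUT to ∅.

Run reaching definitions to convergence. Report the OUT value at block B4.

Converged values:
  B0: | IN={a@B0, b@B1, c@B1, d@B3, f@B2} | OUT={a@B0, b@B1, c@B1, d@B3, f@B2}
  B1: | IN={a@B0, b@B1, c@B1, d@B3, f@B2} | OUT={a@B0, b@B1, c@B1, d@B3, f@B2}
  B2: | IN={a@B0, b@B1, c@B1, d@B3, f@B2} | OUT={a@B0, b@B1, c@B1, d@B2, f@B2}
  B3: | IN={a@B0, b@B1, c@B1, d@B2, f@B2} | OUT={a@B0, b@B1, c@B1, d@B3, f@B2}
  B4: | IN={a@B0, b@B1, c@B1, d@B3, f@B2} | OUT={a@B0, b@B1, c@B1, d@B3, e@B4, f@B2}
  B5: | IN={a@B0, b@B1, c@B1, d@B3, e@B4, f@B2} | OUT={a@B0, b@B5, c@B1, d@B3, e@B4, f@B2}
  B6: | IN={a@B0, b@B5, c@B1, d@B3, e@B4, f@B2} | OUT={a@B6, b@B5, c@B1, d@B3, e@B4, f@B2}

Merge at B4: IN[B4] = OUT[B3] = {a@B0, b@B1, c@B1, d@B3, f@B2}
Applying B4's transfer function to that IN value gives OUT[B4] (row B4 above).

Answer: {a@B0, b@B1, c@B1, d@B3, e@B4, f@B2}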